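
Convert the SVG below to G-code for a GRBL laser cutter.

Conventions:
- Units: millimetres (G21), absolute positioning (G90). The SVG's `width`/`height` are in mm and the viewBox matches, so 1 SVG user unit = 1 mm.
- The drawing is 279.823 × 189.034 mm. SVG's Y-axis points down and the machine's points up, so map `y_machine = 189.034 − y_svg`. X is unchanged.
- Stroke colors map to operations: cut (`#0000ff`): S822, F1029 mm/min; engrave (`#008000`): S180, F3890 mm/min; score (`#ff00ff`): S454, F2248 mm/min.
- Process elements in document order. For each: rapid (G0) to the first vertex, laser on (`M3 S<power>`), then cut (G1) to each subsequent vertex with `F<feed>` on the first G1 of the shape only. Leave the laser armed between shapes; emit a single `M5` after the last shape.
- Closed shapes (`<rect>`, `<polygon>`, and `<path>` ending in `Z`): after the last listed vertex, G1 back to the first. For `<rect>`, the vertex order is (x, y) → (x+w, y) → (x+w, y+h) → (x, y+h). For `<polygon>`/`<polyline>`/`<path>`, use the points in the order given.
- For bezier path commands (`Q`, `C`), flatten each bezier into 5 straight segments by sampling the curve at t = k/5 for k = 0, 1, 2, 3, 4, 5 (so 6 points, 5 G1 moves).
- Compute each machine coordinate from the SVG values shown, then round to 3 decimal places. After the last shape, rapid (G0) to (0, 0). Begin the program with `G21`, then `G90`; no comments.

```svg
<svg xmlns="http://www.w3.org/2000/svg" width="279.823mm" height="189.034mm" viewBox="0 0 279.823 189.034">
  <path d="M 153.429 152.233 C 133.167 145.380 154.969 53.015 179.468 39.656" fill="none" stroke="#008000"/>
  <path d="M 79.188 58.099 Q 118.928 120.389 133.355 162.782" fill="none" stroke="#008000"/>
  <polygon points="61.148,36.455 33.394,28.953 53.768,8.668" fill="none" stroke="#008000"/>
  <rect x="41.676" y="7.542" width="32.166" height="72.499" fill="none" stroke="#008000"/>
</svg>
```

viewBox `0 0 279.823 189.034` with mm width/height → 1 unit = 1 mm. Flip: y_m = 189.034 − y_svg.

**Shape 1** — `<path>` cubic bezier, stroke `#008000` → engrave (S180, F3890). Control points (SVG): P0=(153.429,152.233), P1=(133.167,145.380), P2=(154.969,53.015), P3=(179.468,39.656); sampled at t=k/5. Machine vertices: (153.429,36.801) → (146.005,49.858) → (146.786,75.541) → (153.883,105.953) → (165.407,133.198) → (179.468,149.378). Open path.

**Shape 2** — `<path>` quadratic bezier, stroke `#008000` → engrave (S180, F3890). Control points (SVG): P0=(79.188,58.099), P1=(118.928,120.389), P2=(133.355,162.782); sampled at t=k/5. Machine vertices: (79.188,130.935) → (94.071,106.815) → (106.930,84.287) → (117.763,63.350) → (126.572,44.005) → (133.355,26.252). Open path.

**Shape 3** — `<polygon>` regular polygon, stroke `#008000` → engrave (S180, F3890). Machine vertices: (61.148,152.579) → (33.394,160.081) → (53.768,180.366) → (61.148,152.579). Closed: final G1 returns to the first vertex.

**Shape 4** — `<rect>` rectangle, stroke `#008000` → engrave (S180, F3890). Machine vertices: (41.676,181.492) → (73.842,181.492) → (73.842,108.993) → (41.676,108.993) → (41.676,181.492). Closed: final G1 returns to the first vertex.

G21
G90
G0 X153.429 Y36.801
M3 S180
G1 X146.005 Y49.858 F3890
G1 X146.786 Y75.541
G1 X153.883 Y105.953
G1 X165.407 Y133.198
G1 X179.468 Y149.378
G0 X79.188 Y130.935
M3 S180
G1 X94.071 Y106.815 F3890
G1 X106.930 Y84.287
G1 X117.763 Y63.350
G1 X126.572 Y44.005
G1 X133.355 Y26.252
G0 X61.148 Y152.579
M3 S180
G1 X33.394 Y160.081 F3890
G1 X53.768 Y180.366
G1 X61.148 Y152.579
G0 X41.676 Y181.492
M3 S180
G1 X73.842 Y181.492 F3890
G1 X73.842 Y108.993
G1 X41.676 Y108.993
G1 X41.676 Y181.492
M5
G0 X0.000 Y0.000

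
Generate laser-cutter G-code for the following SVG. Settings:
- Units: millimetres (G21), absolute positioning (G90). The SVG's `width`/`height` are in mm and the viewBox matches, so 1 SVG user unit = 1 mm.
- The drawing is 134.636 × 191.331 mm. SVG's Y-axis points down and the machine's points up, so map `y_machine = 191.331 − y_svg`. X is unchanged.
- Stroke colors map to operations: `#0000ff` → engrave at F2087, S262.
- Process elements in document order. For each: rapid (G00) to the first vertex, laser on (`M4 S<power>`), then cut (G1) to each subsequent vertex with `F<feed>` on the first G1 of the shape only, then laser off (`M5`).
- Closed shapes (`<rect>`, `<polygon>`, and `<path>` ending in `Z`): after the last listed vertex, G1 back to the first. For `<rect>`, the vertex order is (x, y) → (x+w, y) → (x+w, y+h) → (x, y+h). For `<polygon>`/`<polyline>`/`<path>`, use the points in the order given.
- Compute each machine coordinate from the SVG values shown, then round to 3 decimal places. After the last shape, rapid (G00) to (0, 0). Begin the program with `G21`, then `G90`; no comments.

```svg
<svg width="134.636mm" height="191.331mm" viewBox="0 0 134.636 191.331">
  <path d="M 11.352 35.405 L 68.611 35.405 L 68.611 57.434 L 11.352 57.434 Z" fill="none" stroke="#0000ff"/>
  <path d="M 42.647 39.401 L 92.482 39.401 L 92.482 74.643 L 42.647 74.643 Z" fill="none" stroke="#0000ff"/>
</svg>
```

viewBox `0 0 134.636 191.331` with mm width/height → 1 unit = 1 mm. Flip: y_m = 191.331 − y_svg.

**Shape 1** — `<path>` rectangle, stroke `#0000ff` → engrave (S262, F2087). Machine vertices: (11.352,155.926) → (68.611,155.926) → (68.611,133.897) → (11.352,133.897) → (11.352,155.926). Closed: final G1 returns to the first vertex.

**Shape 2** — `<path>` rectangle, stroke `#0000ff` → engrave (S262, F2087). Machine vertices: (42.647,151.930) → (92.482,151.930) → (92.482,116.688) → (42.647,116.688) → (42.647,151.930). Closed: final G1 returns to the first vertex.

G21
G90
G00 X11.352 Y155.926
M4 S262
G1 X68.611 Y155.926 F2087
G1 X68.611 Y133.897
G1 X11.352 Y133.897
G1 X11.352 Y155.926
M5
G00 X42.647 Y151.930
M4 S262
G1 X92.482 Y151.930 F2087
G1 X92.482 Y116.688
G1 X42.647 Y116.688
G1 X42.647 Y151.930
M5
G00 X0.000 Y0.000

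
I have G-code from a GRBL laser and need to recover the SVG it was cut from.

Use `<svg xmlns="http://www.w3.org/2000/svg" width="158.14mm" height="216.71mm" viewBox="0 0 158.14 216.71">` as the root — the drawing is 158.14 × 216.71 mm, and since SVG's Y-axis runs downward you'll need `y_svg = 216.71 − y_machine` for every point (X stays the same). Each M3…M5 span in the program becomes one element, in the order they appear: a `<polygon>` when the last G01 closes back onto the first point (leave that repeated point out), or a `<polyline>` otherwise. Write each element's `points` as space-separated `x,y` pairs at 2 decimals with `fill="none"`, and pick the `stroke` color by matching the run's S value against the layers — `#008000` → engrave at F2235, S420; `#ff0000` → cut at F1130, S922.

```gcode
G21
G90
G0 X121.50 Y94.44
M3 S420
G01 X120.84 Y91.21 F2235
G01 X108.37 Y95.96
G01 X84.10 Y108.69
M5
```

Machine Y-up, SVG Y-down with viewBox height 216.71, so y_svg = 216.71 − y_machine; X carries over. Every run uses S420, so all elements get stroke `#008000` (engrave).

Run 1: The run is open, so emit a `<polyline>` with points (Y-flipped): 121.50,122.27 120.84,125.50 108.37,120.75 84.10,108.02.

<svg xmlns="http://www.w3.org/2000/svg" width="158.14mm" height="216.71mm" viewBox="0 0 158.14 216.71">
  <polyline points="121.50,122.27 120.84,125.50 108.37,120.75 84.10,108.02" fill="none" stroke="#008000"/>
</svg>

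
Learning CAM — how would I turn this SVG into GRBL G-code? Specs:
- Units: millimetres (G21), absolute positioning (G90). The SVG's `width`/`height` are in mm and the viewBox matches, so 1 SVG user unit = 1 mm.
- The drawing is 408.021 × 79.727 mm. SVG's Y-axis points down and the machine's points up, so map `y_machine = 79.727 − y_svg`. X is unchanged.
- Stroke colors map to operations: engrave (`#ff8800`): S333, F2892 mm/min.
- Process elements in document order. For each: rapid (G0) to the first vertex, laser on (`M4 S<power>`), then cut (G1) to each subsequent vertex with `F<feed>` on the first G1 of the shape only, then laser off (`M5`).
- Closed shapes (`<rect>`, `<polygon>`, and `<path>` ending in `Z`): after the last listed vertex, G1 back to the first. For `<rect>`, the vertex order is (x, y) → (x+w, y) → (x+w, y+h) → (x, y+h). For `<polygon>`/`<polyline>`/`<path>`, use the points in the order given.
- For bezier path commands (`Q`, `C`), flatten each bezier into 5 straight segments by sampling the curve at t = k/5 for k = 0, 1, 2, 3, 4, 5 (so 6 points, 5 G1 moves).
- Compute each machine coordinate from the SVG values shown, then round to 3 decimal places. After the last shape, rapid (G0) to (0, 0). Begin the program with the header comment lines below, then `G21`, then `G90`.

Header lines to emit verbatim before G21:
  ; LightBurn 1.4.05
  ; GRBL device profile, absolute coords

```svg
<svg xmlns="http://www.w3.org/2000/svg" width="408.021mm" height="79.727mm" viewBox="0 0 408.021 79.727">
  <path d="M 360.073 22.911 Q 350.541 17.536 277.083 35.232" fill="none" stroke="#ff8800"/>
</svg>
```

Since the viewBox matches the mm dimensions, user units are millimetres directly. The only transform is the Y-flip y_m = 79.727 − y_svg.

Shape 1 is a quadratic bezier drawn with `<path>`. Its stroke #ff8800 means engrave at S333, F2892. After flipping Y the toolpath is (360.073,56.816) → (353.703,58.043) → (342.219,57.425) → (325.621,54.960) → (303.909,50.651) → (277.083,44.495).

; LightBurn 1.4.05
; GRBL device profile, absolute coords
G21
G90
G0 X360.073 Y56.816
M4 S333
G1 X353.703 Y58.043 F2892
G1 X342.219 Y57.425
G1 X325.621 Y54.960
G1 X303.909 Y50.651
G1 X277.083 Y44.495
M5
G0 X0.000 Y0.000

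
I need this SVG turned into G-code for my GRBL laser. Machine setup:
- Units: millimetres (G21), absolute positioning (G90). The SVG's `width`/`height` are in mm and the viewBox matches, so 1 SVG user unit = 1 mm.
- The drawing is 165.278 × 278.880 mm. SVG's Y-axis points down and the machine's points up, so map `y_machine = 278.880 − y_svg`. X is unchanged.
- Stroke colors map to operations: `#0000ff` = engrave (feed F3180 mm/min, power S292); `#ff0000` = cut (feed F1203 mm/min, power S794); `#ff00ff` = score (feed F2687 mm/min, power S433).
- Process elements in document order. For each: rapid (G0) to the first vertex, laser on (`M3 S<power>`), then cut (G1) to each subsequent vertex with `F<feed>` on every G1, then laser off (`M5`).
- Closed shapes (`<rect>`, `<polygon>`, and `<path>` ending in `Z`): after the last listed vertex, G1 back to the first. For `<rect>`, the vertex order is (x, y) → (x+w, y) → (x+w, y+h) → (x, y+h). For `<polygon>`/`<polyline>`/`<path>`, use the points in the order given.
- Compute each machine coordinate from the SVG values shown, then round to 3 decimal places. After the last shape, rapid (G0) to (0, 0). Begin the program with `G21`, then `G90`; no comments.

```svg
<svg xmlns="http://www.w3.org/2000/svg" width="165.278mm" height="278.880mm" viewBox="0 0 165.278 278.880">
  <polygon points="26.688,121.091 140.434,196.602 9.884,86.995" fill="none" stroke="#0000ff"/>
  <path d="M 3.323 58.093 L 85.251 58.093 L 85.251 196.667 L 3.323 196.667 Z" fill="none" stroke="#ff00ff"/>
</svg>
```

G21
G90
G0 X26.688 Y157.789
M3 S292
G1 X140.434 Y82.278 F3180
G1 X9.884 Y191.885 F3180
G1 X26.688 Y157.789 F3180
M5
G0 X3.323 Y220.787
M3 S433
G1 X85.251 Y220.787 F2687
G1 X85.251 Y82.213 F2687
G1 X3.323 Y82.213 F2687
G1 X3.323 Y220.787 F2687
M5
G0 X0.000 Y0.000

viewBox `0 0 165.278 278.880` with mm width/height → 1 unit = 1 mm. Flip: y_m = 278.880 − y_svg.

**Shape 1** — `<polygon>` closed polygon, stroke `#0000ff` → engrave (S292, F3180). Machine vertices: (26.688,157.789) → (140.434,82.278) → (9.884,191.885) → (26.688,157.789). Closed: final G1 returns to the first vertex.

**Shape 2** — `<path>` rectangle, stroke `#ff00ff` → score (S433, F2687). Machine vertices: (3.323,220.787) → (85.251,220.787) → (85.251,82.213) → (3.323,82.213) → (3.323,220.787). Closed: final G1 returns to the first vertex.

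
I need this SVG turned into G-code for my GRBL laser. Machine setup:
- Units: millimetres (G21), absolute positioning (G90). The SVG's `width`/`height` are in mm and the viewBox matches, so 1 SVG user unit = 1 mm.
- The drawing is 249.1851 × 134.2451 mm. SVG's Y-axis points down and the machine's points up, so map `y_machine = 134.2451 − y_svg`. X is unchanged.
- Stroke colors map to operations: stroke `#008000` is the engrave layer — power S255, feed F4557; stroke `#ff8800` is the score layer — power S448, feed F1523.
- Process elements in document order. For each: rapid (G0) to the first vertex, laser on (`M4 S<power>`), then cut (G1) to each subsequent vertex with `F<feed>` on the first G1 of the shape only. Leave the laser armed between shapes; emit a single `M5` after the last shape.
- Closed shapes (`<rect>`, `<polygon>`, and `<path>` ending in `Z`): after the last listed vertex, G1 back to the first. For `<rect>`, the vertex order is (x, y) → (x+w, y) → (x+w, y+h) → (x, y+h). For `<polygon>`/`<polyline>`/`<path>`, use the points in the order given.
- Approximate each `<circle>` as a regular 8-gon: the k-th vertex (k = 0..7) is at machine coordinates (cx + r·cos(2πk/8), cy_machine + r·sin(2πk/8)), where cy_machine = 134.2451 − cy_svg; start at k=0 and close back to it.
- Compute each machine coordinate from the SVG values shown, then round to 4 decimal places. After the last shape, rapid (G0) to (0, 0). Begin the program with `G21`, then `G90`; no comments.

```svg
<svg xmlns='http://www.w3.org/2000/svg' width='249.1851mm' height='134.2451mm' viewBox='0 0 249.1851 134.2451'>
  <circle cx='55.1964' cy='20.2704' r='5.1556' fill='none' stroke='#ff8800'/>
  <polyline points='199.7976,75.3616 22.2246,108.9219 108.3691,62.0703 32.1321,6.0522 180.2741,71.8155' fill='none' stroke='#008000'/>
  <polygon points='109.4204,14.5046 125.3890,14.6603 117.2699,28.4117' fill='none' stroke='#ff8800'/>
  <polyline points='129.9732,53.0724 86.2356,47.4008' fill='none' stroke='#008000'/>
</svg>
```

G21
G90
G0 X60.3520 Y113.9747
M4 S448
G1 X58.8420 Y117.6203 F1523
G1 X55.1964 Y119.1303
G1 X51.5508 Y117.6203
G1 X50.0408 Y113.9747
G1 X51.5508 Y110.3291
G1 X55.1964 Y108.8191
G1 X58.8420 Y110.3291
G1 X60.3520 Y113.9747
G0 X199.7976 Y58.8835
M4 S255
G1 X22.2246 Y25.3232 F4557
G1 X108.3691 Y72.1748
G1 X32.1321 Y128.1929
G1 X180.2741 Y62.4296
G0 X109.4204 Y119.7405
M4 S448
G1 X125.3890 Y119.5848 F1523
G1 X117.2699 Y105.8334
G1 X109.4204 Y119.7405
G0 X129.9732 Y81.1727
M4 S255
G1 X86.2356 Y86.8443 F4557
M5
G0 X0.0000 Y0.0000

Since the viewBox matches the mm dimensions, user units are millimetres directly. The only transform is the Y-flip y_m = 134.2451 − y_svg.

Shape 1 is a circle drawn with `<circle>`. Its stroke #ff8800 means score at S448, F1523. After flipping Y the toolpath is (60.3520,113.9747) → (58.8420,117.6203) → (55.1964,119.1303) → (51.5508,117.6203) → (50.0408,113.9747) → (51.5508,110.3291) → (55.1964,108.8191) → (58.8420,110.3291) → (60.3520,113.9747), returning to the start.

Shape 2 is a open polyline drawn with `<polyline>`. Its stroke #008000 means engrave at S255, F4557. After flipping Y the toolpath is (199.7976,58.8835) → (22.2246,25.3232) → (108.3691,72.1748) → (32.1321,128.1929) → (180.2741,62.4296).

Shape 3 is a regular polygon drawn with `<polygon>`. Its stroke #ff8800 means score at S448, F1523. After flipping Y the toolpath is (109.4204,119.7405) → (125.3890,119.5848) → (117.2699,105.8334) → (109.4204,119.7405), returning to the start.

Shape 4 is a line segment drawn with `<polyline>`. Its stroke #008000 means engrave at S255, F4557. After flipping Y the toolpath is (129.9732,81.1727) → (86.2356,86.8443).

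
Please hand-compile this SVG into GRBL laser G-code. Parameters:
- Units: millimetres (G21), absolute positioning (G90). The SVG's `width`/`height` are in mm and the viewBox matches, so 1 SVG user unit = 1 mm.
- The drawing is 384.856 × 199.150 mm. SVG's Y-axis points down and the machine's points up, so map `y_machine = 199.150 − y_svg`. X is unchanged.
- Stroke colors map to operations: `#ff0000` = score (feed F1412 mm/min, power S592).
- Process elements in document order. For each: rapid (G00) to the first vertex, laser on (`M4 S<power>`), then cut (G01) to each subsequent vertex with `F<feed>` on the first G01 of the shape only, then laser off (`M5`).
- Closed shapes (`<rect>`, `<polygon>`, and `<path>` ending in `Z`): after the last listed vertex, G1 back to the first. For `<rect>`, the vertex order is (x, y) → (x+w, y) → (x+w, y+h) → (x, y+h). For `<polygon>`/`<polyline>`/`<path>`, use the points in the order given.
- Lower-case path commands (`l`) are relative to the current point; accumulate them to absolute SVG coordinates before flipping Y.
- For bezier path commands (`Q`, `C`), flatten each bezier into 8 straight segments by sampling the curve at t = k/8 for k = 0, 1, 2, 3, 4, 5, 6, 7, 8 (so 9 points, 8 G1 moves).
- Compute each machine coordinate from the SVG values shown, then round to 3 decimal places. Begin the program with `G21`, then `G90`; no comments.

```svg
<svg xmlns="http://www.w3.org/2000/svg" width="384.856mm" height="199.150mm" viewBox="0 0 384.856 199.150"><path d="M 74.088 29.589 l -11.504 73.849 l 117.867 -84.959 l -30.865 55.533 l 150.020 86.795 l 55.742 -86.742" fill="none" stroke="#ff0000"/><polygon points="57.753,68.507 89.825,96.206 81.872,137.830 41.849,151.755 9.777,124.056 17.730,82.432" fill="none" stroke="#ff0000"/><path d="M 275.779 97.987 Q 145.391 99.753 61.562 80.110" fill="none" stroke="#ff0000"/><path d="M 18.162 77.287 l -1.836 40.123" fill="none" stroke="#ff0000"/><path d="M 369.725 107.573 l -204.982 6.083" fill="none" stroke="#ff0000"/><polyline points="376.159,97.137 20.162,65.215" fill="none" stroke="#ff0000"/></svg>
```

viewBox `0 0 384.856 199.150` with mm width/height → 1 unit = 1 mm. Flip: y_m = 199.150 − y_svg.

**Shape 1** — `<path>` open polyline, stroke `#ff0000` → score (S592, F1412). Machine vertices: (74.088,169.561) → (62.584,95.712) → (180.451,180.671) → (149.586,125.138) → (299.606,38.343) → (355.348,125.085). Open path.

**Shape 2** — `<polygon>` regular polygon, stroke `#ff0000` → score (S592, F1412). Machine vertices: (57.753,130.643) → (89.825,102.944) → (81.872,61.320) → (41.849,47.395) → (9.777,75.094) → (17.730,116.718) → (57.753,130.643). Closed: final G1 returns to the first vertex.

**Shape 3** — `<path>` quadratic bezier, stroke `#ff0000` → score (S592, F1412). Control points (SVG): P0=(275.779,97.987), P1=(145.391,99.753), P2=(61.562,80.110); sampled at t=k/8. Machine vertices: (275.779,101.163) → (243.909,101.056) → (213.495,101.618) → (184.535,102.849) → (157.031,104.749) → (130.981,107.318) → (106.386,110.557) → (83.247,114.464) → (61.562,119.040). Open path.

**Shape 4** — `<path>` line segment, stroke `#ff0000` → score (S592, F1412). Machine vertices: (18.162,121.863) → (16.326,81.740). Open path.

**Shape 5** — `<path>` line segment, stroke `#ff0000` → score (S592, F1412). Machine vertices: (369.725,91.577) → (164.743,85.494). Open path.

**Shape 6** — `<polyline>` line segment, stroke `#ff0000` → score (S592, F1412). Machine vertices: (376.159,102.013) → (20.162,133.935). Open path.

G21
G90
G00 X74.088 Y169.561
M4 S592
G01 X62.584 Y95.712 F1412
G01 X180.451 Y180.671
G01 X149.586 Y125.138
G01 X299.606 Y38.343
G01 X355.348 Y125.085
M5
G00 X57.753 Y130.643
M4 S592
G01 X89.825 Y102.944 F1412
G01 X81.872 Y61.320
G01 X41.849 Y47.395
G01 X9.777 Y75.094
G01 X17.730 Y116.718
G01 X57.753 Y130.643
M5
G00 X275.779 Y101.163
M4 S592
G01 X243.909 Y101.056 F1412
G01 X213.495 Y101.618
G01 X184.535 Y102.849
G01 X157.031 Y104.749
G01 X130.981 Y107.318
G01 X106.386 Y110.557
G01 X83.247 Y114.464
G01 X61.562 Y119.040
M5
G00 X18.162 Y121.863
M4 S592
G01 X16.326 Y81.740 F1412
M5
G00 X369.725 Y91.577
M4 S592
G01 X164.743 Y85.494 F1412
M5
G00 X376.159 Y102.013
M4 S592
G01 X20.162 Y133.935 F1412
M5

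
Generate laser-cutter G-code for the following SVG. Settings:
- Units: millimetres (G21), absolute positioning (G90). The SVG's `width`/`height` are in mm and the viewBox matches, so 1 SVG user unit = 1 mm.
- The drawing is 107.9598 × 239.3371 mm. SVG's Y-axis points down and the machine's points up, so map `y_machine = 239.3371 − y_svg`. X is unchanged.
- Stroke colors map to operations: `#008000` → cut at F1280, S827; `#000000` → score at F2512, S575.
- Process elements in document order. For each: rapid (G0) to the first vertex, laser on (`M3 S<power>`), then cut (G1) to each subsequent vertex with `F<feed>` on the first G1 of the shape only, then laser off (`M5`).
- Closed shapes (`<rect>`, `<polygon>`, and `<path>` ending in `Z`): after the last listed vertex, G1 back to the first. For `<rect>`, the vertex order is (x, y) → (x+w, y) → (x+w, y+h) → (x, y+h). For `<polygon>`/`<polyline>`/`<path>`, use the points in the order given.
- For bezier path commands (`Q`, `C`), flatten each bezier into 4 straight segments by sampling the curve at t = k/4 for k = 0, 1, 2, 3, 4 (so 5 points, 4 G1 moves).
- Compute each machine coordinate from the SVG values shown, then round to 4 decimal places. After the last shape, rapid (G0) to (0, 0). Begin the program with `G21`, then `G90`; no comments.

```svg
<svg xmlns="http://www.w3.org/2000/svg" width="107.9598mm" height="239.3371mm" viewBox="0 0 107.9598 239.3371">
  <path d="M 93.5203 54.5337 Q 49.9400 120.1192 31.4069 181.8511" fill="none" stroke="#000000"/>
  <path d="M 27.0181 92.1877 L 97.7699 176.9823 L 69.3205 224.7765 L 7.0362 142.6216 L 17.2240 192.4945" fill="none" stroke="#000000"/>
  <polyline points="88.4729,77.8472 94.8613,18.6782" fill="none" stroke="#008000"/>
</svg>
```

G21
G90
G0 X93.5203 Y184.8034
M3 S575
G1 X73.2956 Y152.2515 F2512
G1 X56.2018 Y120.1813
G1 X42.2389 Y88.5928
G1 X31.4069 Y57.4860
M5
G0 X27.0181 Y147.1494
M3 S575
G1 X97.7699 Y62.3548 F2512
G1 X69.3205 Y14.5606
G1 X7.0362 Y96.7155
G1 X17.2240 Y46.8426
M5
G0 X88.4729 Y161.4899
M3 S827
G1 X94.8613 Y220.6589 F1280
M5
G0 X0.0000 Y0.0000

1 u = 1 mm; y_m = 239.3371 − y.

[1] `<path>` quadratic bezier, #000000→score S575 F2512: (93.5203,184.8034) → (73.2956,152.2515) → (56.2018,120.1813) → (42.2389,88.5928) → (31.4069,57.4860)

[2] `<path>` open polyline, #000000→score S575 F2512: (27.0181,147.1494) → (97.7699,62.3548) → (69.3205,14.5606) → (7.0362,96.7155) → (17.2240,46.8426)

[3] `<polyline>` line segment, #008000→cut S827 F1280: (88.4729,161.4899) → (94.8613,220.6589)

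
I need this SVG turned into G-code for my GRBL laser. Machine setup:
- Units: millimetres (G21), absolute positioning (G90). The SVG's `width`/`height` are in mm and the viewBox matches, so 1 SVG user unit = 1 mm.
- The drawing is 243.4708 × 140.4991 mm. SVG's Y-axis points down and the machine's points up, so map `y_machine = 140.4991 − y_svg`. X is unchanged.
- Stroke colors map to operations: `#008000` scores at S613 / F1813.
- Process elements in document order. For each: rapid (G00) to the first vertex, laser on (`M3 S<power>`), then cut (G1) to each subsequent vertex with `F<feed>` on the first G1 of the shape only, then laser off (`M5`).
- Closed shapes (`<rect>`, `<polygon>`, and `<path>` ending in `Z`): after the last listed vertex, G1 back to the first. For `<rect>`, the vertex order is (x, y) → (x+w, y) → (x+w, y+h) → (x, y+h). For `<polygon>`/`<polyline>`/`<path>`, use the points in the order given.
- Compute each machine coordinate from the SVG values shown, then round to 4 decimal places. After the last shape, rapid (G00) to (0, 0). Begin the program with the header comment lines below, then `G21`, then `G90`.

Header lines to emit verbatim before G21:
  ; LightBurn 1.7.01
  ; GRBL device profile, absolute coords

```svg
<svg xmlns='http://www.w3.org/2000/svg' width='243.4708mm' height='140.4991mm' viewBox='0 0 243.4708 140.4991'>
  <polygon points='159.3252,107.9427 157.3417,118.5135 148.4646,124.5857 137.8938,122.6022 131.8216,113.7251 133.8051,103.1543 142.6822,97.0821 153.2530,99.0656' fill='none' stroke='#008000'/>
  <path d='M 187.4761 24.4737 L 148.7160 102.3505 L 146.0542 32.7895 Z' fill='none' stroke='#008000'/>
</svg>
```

1 u = 1 mm; y_m = 140.4991 − y.

[1] `<polygon>` regular polygon, #008000→score S613 F1813: (159.3252,32.5564) → (157.3417,21.9856) → (148.4646,15.9134) → (137.8938,17.8969) → (131.8216,26.7740) → (133.8051,37.3448) → (142.6822,43.4170) → (153.2530,41.4335) → (159.3252,32.5564) (closed)

[2] `<path>` closed polygon, #008000→score S613 F1813: (187.4761,116.0254) → (148.7160,38.1486) → (146.0542,107.7096) → (187.4761,116.0254) (closed)

; LightBurn 1.7.01
; GRBL device profile, absolute coords
G21
G90
G00 X159.3252 Y32.5564
M3 S613
G1 X157.3417 Y21.9856 F1813
G1 X148.4646 Y15.9134
G1 X137.8938 Y17.8969
G1 X131.8216 Y26.7740
G1 X133.8051 Y37.3448
G1 X142.6822 Y43.4170
G1 X153.2530 Y41.4335
G1 X159.3252 Y32.5564
M5
G00 X187.4761 Y116.0254
M3 S613
G1 X148.7160 Y38.1486 F1813
G1 X146.0542 Y107.7096
G1 X187.4761 Y116.0254
M5
G00 X0.0000 Y0.0000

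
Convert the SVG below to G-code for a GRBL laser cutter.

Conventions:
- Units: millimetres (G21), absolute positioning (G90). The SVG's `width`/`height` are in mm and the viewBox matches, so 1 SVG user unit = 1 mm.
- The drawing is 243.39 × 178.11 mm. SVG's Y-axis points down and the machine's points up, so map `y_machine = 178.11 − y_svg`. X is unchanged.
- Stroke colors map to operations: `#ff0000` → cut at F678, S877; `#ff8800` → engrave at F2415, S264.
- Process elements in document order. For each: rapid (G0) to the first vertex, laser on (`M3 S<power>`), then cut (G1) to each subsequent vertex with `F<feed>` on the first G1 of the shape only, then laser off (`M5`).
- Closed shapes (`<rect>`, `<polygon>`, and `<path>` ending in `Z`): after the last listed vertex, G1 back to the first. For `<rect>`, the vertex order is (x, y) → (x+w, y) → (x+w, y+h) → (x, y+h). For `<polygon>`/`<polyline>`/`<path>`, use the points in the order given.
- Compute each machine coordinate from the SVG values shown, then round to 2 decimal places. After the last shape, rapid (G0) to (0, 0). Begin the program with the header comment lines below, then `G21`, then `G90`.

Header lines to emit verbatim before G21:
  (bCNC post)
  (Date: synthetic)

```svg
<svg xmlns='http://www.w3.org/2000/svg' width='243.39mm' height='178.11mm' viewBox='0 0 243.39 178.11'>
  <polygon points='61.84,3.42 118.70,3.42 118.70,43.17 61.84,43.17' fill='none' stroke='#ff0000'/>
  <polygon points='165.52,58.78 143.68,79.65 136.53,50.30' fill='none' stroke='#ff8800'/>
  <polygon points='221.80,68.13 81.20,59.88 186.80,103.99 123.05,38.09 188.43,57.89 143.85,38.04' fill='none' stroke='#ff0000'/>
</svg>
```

1 u = 1 mm; y_m = 178.11 − y.

[1] `<polygon>` rectangle, #ff0000→cut S877 F678: (61.84,174.69) → (118.70,174.69) → (118.70,134.94) → (61.84,134.94) → (61.84,174.69) (closed)

[2] `<polygon>` regular polygon, #ff8800→engrave S264 F2415: (165.52,119.33) → (143.68,98.46) → (136.53,127.81) → (165.52,119.33) (closed)

[3] `<polygon>` closed polygon, #ff0000→cut S877 F678: (221.80,109.98) → (81.20,118.23) → (186.80,74.12) → (123.05,140.02) → (188.43,120.22) → (143.85,140.07) → (221.80,109.98) (closed)

(bCNC post)
(Date: synthetic)
G21
G90
G0 X61.84 Y174.69
M3 S877
G1 X118.70 Y174.69 F678
G1 X118.70 Y134.94
G1 X61.84 Y134.94
G1 X61.84 Y174.69
M5
G0 X165.52 Y119.33
M3 S264
G1 X143.68 Y98.46 F2415
G1 X136.53 Y127.81
G1 X165.52 Y119.33
M5
G0 X221.80 Y109.98
M3 S877
G1 X81.20 Y118.23 F678
G1 X186.80 Y74.12
G1 X123.05 Y140.02
G1 X188.43 Y120.22
G1 X143.85 Y140.07
G1 X221.80 Y109.98
M5
G0 X0.00 Y0.00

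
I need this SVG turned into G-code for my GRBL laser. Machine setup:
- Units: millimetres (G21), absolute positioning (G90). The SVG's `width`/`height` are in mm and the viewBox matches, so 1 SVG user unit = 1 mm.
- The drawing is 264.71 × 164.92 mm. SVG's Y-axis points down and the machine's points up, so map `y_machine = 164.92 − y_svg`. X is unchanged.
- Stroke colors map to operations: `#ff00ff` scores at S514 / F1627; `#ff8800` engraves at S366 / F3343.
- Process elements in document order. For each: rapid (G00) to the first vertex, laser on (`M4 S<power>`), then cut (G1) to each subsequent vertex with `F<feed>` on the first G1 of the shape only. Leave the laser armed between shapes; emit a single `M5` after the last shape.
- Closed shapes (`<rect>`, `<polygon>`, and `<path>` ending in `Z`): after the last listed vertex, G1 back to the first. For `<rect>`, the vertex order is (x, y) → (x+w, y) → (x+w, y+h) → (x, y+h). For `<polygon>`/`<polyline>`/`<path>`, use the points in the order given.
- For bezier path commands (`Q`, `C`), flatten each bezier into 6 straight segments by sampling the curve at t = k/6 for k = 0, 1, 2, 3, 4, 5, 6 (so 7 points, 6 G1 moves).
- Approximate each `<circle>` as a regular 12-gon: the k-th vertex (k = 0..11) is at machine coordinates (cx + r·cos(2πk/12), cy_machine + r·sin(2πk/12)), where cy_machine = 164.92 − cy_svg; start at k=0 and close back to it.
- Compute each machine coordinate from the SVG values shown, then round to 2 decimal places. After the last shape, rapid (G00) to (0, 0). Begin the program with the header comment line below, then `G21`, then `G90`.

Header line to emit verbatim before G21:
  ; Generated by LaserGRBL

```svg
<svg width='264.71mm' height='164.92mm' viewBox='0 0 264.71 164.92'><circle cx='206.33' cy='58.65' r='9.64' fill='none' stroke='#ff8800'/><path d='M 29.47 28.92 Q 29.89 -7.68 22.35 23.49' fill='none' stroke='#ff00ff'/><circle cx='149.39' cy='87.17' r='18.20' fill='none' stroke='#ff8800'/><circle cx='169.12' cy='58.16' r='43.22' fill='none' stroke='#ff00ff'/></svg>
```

; Generated by LaserGRBL
G21
G90
G00 X215.97 Y106.27
M4 S366
G1 X214.68 Y111.09 F3343
G1 X211.15 Y114.62
G1 X206.33 Y115.91
G1 X201.51 Y114.62
G1 X197.98 Y111.09
G1 X196.69 Y106.27
G1 X197.98 Y101.45
G1 X201.51 Y97.92
G1 X206.33 Y96.63
G1 X211.15 Y97.92
G1 X214.68 Y101.45
G1 X215.97 Y106.27
G00 X29.47 Y136.00
M4 S514
G1 X29.39 Y146.32 F1627
G1 X28.87 Y152.87
G1 X27.90 Y155.66
G1 X26.49 Y154.68
G1 X24.64 Y149.94
G1 X22.35 Y141.43
G00 X167.59 Y77.75
M4 S366
G1 X165.15 Y86.85 F3343
G1 X158.49 Y93.51
G1 X149.39 Y95.95
G1 X140.29 Y93.51
G1 X133.63 Y86.85
G1 X131.19 Y77.75
G1 X133.63 Y68.65
G1 X140.29 Y61.99
G1 X149.39 Y59.55
G1 X158.49 Y61.99
G1 X165.15 Y68.65
G1 X167.59 Y77.75
G00 X212.34 Y106.76
M4 S514
G1 X206.55 Y128.37 F1627
G1 X190.73 Y144.19
G1 X169.12 Y149.98
G1 X147.51 Y144.19
G1 X131.69 Y128.37
G1 X125.90 Y106.76
G1 X131.69 Y85.15
G1 X147.51 Y69.33
G1 X169.12 Y63.54
G1 X190.73 Y69.33
G1 X206.55 Y85.15
G1 X212.34 Y106.76
M5
G00 X0.00 Y0.00

Since the viewBox matches the mm dimensions, user units are millimetres directly. The only transform is the Y-flip y_m = 164.92 − y_svg.

Shape 1 is a circle drawn with `<circle>`. Its stroke #ff8800 means engrave at S366, F3343. After flipping Y the toolpath is (215.97,106.27) → (214.68,111.09) → (211.15,114.62) → (206.33,115.91) → (201.51,114.62) → (197.98,111.09) → (196.69,106.27) → (197.98,101.45) → (201.51,97.92) → (206.33,96.63) → (211.15,97.92) → (214.68,101.45) → (215.97,106.27), returning to the start.

Shape 2 is a quadratic bezier drawn with `<path>`. Its stroke #ff00ff means score at S514, F1627. After flipping Y the toolpath is (29.47,136.00) → (29.39,146.32) → (28.87,152.87) → (27.90,155.66) → (26.49,154.68) → (24.64,149.94) → (22.35,141.43).

Shape 3 is a circle drawn with `<circle>`. Its stroke #ff8800 means engrave at S366, F3343. After flipping Y the toolpath is (167.59,77.75) → (165.15,86.85) → (158.49,93.51) → (149.39,95.95) → (140.29,93.51) → (133.63,86.85) → (131.19,77.75) → (133.63,68.65) → (140.29,61.99) → (149.39,59.55) → (158.49,61.99) → (165.15,68.65) → (167.59,77.75), returning to the start.

Shape 4 is a circle drawn with `<circle>`. Its stroke #ff00ff means score at S514, F1627. After flipping Y the toolpath is (212.34,106.76) → (206.55,128.37) → (190.73,144.19) → (169.12,149.98) → (147.51,144.19) → (131.69,128.37) → (125.90,106.76) → (131.69,85.15) → (147.51,69.33) → (169.12,63.54) → (190.73,69.33) → (206.55,85.15) → (212.34,106.76), returning to the start.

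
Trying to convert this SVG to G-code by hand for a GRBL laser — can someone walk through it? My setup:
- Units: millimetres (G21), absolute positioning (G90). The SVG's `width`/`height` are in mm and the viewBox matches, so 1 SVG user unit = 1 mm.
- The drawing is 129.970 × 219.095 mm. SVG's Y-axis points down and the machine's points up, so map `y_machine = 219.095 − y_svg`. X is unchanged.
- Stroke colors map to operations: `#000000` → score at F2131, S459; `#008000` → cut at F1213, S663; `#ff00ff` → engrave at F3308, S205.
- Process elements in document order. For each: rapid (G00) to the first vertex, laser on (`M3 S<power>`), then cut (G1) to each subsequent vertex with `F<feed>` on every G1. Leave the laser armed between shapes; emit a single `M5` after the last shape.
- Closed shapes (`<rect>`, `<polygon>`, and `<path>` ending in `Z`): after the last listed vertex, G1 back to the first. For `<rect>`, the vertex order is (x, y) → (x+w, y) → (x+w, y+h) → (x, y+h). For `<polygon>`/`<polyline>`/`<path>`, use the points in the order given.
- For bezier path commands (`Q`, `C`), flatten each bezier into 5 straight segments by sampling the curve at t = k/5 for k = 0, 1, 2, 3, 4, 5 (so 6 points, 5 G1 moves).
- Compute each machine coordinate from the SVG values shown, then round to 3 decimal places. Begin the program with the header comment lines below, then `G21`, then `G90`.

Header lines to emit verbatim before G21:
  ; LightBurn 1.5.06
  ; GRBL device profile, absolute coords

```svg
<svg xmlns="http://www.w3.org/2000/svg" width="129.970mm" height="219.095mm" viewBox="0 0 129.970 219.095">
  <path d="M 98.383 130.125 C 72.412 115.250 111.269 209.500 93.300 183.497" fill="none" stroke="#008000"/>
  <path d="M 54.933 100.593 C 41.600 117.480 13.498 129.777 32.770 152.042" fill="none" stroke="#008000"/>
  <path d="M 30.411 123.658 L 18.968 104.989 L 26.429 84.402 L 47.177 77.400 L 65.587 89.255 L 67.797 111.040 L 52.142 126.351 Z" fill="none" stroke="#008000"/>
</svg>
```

; LightBurn 1.5.06
; GRBL device profile, absolute coords
G21
G90
G00 X98.383 Y88.970
M3 S663
G1 X89.607 Y86.635 F1213
G1 X90.549 Y69.120 F1213
G1 X95.372 Y47.436 F1213
G1 X98.236 Y32.592 F1213
G1 X93.300 Y35.598 F1213
G00 X54.933 Y118.502
M3 S663
G1 X45.658 Y108.804 F1213
G1 X35.821 Y99.509 F1213
G1 X28.406 Y89.918 F1213
G1 X26.395 Y79.332 F1213
G1 X32.770 Y67.053 F1213
G00 X30.411 Y95.437
M3 S663
G1 X18.968 Y114.106 F1213
G1 X26.429 Y134.693 F1213
G1 X47.177 Y141.695 F1213
G1 X65.587 Y129.840 F1213
G1 X67.797 Y108.055 F1213
G1 X52.142 Y92.744 F1213
G1 X30.411 Y95.437 F1213
M5

1 u = 1 mm; y_m = 219.095 − y.

[1] `<path>` cubic bezier, #008000→cut S663 F1213: (98.383,88.970) → (89.607,86.635) → (90.549,69.120) → (95.372,47.436) → (98.236,32.592) → (93.300,35.598)

[2] `<path>` cubic bezier, #008000→cut S663 F1213: (54.933,118.502) → (45.658,108.804) → (35.821,99.509) → (28.406,89.918) → (26.395,79.332) → (32.770,67.053)

[3] `<path>` regular polygon, #008000→cut S663 F1213: (30.411,95.437) → (18.968,114.106) → (26.429,134.693) → (47.177,141.695) → (65.587,129.840) → (67.797,108.055) → (52.142,92.744) → (30.411,95.437) (closed)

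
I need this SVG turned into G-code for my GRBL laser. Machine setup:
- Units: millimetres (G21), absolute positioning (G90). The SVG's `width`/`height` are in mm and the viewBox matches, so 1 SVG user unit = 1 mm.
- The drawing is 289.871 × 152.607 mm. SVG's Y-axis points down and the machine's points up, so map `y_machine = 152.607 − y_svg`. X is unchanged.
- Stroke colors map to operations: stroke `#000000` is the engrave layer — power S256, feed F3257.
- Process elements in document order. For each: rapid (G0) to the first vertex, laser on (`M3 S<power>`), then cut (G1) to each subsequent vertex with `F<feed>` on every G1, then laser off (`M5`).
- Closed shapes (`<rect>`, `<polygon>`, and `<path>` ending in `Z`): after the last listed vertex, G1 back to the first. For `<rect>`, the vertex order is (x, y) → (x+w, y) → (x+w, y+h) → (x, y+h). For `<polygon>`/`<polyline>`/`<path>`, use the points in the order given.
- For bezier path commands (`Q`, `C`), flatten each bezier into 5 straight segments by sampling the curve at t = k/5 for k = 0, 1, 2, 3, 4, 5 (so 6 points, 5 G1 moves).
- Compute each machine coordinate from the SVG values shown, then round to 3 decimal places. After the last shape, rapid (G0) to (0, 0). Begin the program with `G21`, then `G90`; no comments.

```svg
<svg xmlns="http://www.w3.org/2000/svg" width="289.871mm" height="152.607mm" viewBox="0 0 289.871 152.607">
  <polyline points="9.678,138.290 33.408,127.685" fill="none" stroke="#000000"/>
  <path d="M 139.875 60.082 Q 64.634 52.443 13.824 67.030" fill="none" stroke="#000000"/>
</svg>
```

Since the viewBox matches the mm dimensions, user units are millimetres directly. The only transform is the Y-flip y_m = 152.607 − y_svg.

Shape 1 is a line segment drawn with `<polyline>`. Its stroke #000000 means engrave at S256, F3257. After flipping Y the toolpath is (9.678,14.317) → (33.408,24.922).

Shape 2 is a quadratic bezier drawn with `<path>`. Its stroke #000000 means engrave at S256, F3257. After flipping Y the toolpath is (139.875,92.525) → (110.756,94.692) → (83.591,95.080) → (58.381,93.690) → (35.125,90.523) → (13.824,85.577).

G21
G90
G0 X9.678 Y14.317
M3 S256
G1 X33.408 Y24.922 F3257
M5
G0 X139.875 Y92.525
M3 S256
G1 X110.756 Y94.692 F3257
G1 X83.591 Y95.080 F3257
G1 X58.381 Y93.690 F3257
G1 X35.125 Y90.523 F3257
G1 X13.824 Y85.577 F3257
M5
G0 X0.000 Y0.000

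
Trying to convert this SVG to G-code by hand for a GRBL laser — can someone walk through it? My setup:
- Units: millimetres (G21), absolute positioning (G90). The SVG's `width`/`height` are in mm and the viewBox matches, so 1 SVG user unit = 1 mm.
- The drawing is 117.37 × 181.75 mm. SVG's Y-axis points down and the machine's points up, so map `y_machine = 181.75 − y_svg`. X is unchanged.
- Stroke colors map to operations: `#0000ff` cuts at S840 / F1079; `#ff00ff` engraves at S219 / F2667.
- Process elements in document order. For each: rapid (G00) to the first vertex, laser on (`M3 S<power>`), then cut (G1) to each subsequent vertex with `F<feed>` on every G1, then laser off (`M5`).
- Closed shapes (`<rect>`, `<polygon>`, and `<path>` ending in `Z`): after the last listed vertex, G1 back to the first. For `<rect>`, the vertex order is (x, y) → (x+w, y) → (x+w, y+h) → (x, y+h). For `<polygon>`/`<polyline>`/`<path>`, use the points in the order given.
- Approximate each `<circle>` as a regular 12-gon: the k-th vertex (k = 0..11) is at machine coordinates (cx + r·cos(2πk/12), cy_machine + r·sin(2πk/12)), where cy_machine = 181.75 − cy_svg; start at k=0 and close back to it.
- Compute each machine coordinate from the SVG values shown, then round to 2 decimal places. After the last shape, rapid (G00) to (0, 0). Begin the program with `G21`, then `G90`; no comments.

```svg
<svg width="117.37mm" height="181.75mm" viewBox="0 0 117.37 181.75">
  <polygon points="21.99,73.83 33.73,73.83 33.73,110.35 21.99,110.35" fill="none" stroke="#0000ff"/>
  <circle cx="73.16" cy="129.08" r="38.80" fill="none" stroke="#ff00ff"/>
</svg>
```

G21
G90
G00 X21.99 Y107.92
M3 S840
G1 X33.73 Y107.92 F1079
G1 X33.73 Y71.40 F1079
G1 X21.99 Y71.40 F1079
G1 X21.99 Y107.92 F1079
M5
G00 X111.96 Y52.67
M3 S219
G1 X106.76 Y72.07 F2667
G1 X92.56 Y86.27 F2667
G1 X73.16 Y91.47 F2667
G1 X53.76 Y86.27 F2667
G1 X39.56 Y72.07 F2667
G1 X34.36 Y52.67 F2667
G1 X39.56 Y33.27 F2667
G1 X53.76 Y19.07 F2667
G1 X73.16 Y13.87 F2667
G1 X92.56 Y19.07 F2667
G1 X106.76 Y33.27 F2667
G1 X111.96 Y52.67 F2667
M5
G00 X0.00 Y0.00

1 u = 1 mm; y_m = 181.75 − y.

[1] `<polygon>` rectangle, #0000ff→cut S840 F1079: (21.99,107.92) → (33.73,107.92) → (33.73,71.40) → (21.99,71.40) → (21.99,107.92) (closed)

[2] `<circle>` circle, #ff00ff→engrave S219 F2667: (111.96,52.67) → (106.76,72.07) → (92.56,86.27) → (73.16,91.47) → (53.76,86.27) → (39.56,72.07) → (34.36,52.67) → (39.56,33.27) → (53.76,19.07) → (73.16,13.87) → (92.56,19.07) → (106.76,33.27) → (111.96,52.67) (closed)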